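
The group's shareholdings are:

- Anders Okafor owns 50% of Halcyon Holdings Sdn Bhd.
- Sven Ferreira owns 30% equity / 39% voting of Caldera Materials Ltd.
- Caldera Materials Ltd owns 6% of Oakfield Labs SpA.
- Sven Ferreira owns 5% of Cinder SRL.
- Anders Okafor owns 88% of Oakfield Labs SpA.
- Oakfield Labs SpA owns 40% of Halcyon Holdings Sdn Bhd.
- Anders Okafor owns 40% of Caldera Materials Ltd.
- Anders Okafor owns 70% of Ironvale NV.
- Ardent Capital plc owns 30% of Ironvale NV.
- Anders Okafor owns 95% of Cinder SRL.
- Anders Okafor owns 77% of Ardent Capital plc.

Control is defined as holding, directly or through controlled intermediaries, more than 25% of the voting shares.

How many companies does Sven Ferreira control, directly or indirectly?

Sven holds 39% of Caldera, so Sven controls Caldera.
No other company's threshold is met.
Sven controls 1 company.

1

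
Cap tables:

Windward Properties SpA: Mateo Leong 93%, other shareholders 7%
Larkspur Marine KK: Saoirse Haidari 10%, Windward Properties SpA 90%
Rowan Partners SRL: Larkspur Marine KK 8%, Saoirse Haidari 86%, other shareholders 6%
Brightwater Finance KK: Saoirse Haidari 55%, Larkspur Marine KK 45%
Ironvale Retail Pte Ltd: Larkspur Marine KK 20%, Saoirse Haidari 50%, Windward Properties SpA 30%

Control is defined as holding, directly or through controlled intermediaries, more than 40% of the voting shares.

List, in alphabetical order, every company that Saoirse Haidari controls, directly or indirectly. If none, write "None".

Saoirse holds 86% of Rowan, so Saoirse controls Rowan.
Saoirse holds 55% of Brightwater, so Saoirse controls Brightwater.
Saoirse holds 50% of Ironvale, so Saoirse controls Ironvale.
No other company's threshold is met.

Brightwater Finance KK, Ironvale Retail Pte Ltd, Rowan Partners SRL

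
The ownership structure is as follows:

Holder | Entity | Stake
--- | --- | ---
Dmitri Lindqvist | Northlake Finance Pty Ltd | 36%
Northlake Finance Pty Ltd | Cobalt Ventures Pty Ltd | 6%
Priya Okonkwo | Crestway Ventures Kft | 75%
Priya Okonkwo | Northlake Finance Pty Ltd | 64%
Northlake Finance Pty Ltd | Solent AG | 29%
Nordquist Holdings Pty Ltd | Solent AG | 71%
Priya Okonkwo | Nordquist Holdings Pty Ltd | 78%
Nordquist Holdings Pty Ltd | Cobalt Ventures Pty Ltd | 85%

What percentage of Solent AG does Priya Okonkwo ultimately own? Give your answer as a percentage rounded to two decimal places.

Priya reaches Solent along 2 paths.
Via Nordquist: 78% × 71% = 55.38%.
Via Northlake: 64% × 29% = 18.56%.
Total: 55.38% + 18.56% = 73.94%.

73.94%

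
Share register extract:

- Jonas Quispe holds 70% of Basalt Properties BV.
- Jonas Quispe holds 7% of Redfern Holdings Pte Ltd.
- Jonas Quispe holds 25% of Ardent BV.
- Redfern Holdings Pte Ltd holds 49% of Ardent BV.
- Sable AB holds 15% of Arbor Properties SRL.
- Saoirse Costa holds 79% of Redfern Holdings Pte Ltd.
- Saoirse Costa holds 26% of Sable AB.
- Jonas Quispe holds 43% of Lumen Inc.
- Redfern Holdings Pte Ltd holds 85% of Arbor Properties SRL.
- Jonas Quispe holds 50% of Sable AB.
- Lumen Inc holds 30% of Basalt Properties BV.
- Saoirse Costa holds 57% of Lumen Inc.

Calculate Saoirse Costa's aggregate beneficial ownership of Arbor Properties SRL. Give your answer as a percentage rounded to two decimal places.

71.05%

Saoirse reaches Arbor along 2 paths.
Via Sable: 26% × 15% = 3.9%.
Via Redfern: 79% × 85% = 67.15%.
Total: 3.9% + 67.15% = 71.05%.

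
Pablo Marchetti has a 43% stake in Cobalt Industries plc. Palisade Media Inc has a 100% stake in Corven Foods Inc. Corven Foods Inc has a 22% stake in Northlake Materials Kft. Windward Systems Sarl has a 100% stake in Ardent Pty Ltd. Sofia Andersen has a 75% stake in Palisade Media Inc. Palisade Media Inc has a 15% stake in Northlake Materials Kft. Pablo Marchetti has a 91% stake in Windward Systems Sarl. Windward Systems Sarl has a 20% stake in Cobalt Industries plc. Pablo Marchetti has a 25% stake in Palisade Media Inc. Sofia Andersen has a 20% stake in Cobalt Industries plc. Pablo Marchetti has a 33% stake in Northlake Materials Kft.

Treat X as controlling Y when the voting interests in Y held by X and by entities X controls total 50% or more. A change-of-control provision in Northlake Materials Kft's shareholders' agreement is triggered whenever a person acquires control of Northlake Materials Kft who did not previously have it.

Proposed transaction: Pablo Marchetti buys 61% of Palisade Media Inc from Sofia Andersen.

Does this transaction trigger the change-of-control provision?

Yes

The purchase adds only to Pablo's holdings (Sofia's stake shrinks), so Pablo is the only person who could newly come to control Northlake.
Pablo holds 91% of Windward, so Pablo controls Windward.
Windward and Pablo together hold 20% + 43% = 63% of Cobalt, so Pablo controls Cobalt.
Windward holds 100% of Ardent, so Pablo controls Ardent.
In Northlake, Pablo's side holds only 33%, not ≥ 50%.
So before the transaction, Pablo does not control Northlake.
After the purchase, Pablo's direct stake in Palisade rises to 25% + 61% = 86%, and Sofia's stake falls to 14%.
Pablo holds 86% of Palisade, so Pablo controls Palisade.
Palisade holds 100% of Corven, so Pablo controls Corven.
Palisade and Corven and Pablo together hold 15% + 22% + 33% = 70% of Northlake, so Pablo controls Northlake.
Pablo did not control Northlake before and does after, so the clause is triggered.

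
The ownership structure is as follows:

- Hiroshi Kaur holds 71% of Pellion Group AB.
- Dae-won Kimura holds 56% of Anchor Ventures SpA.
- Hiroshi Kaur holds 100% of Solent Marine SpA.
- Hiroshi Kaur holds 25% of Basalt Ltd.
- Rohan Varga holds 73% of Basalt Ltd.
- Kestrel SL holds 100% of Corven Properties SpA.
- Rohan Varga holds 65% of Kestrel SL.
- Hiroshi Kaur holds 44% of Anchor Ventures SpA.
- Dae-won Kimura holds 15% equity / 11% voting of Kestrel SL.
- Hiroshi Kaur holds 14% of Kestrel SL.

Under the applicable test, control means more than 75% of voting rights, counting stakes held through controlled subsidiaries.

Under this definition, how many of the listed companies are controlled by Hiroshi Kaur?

Hiroshi holds 100% of Solent, so Hiroshi controls Solent.
No other company's threshold is met.
Hiroshi controls 1 company.

1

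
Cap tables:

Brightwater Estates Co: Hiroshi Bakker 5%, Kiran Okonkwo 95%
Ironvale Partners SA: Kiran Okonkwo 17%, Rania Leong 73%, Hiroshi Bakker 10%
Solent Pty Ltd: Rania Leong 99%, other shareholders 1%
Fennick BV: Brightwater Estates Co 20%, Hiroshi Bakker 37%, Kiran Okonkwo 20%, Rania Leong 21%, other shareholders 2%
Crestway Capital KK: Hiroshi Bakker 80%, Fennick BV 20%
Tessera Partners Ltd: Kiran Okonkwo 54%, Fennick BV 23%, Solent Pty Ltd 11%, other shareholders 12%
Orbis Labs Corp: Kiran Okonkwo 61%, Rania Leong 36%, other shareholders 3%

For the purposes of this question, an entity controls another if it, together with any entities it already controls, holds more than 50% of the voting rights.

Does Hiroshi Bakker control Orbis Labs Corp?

No

Hiroshi holds 80% of Crestway, so Hiroshi controls Crestway.
Neither Hiroshi nor any entity Hiroshi controls holds any voting interest in Orbis.
So Hiroshi does not control Orbis.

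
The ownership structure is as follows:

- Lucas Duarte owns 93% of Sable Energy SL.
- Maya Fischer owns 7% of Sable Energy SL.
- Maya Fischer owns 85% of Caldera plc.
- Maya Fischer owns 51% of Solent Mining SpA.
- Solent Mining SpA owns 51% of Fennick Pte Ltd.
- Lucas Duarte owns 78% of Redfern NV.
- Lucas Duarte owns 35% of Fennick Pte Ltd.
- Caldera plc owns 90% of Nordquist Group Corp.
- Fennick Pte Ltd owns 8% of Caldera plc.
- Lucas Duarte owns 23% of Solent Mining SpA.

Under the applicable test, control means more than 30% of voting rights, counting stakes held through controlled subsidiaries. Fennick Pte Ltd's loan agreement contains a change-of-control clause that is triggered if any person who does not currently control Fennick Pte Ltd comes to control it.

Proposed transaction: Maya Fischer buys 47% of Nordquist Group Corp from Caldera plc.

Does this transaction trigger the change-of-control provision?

No

The purchase adds only to Maya's holdings (Caldera's stake shrinks), so Maya is the only person who could newly come to control Fennick.
Maya holds 51% of Solent, so Maya controls Solent.
Solent holds 51% of Fennick, so Maya controls Fennick.
So Maya already controls Fennick before the transaction.
After the purchase, Maya holds 47% of Nordquist directly, and Caldera's stake falls to 43%.
Maya controlled Fennick already, so this is not a new person acquiring control; every other person's position is unchanged or reduced.
No new person acquires control, so the clause is not triggered.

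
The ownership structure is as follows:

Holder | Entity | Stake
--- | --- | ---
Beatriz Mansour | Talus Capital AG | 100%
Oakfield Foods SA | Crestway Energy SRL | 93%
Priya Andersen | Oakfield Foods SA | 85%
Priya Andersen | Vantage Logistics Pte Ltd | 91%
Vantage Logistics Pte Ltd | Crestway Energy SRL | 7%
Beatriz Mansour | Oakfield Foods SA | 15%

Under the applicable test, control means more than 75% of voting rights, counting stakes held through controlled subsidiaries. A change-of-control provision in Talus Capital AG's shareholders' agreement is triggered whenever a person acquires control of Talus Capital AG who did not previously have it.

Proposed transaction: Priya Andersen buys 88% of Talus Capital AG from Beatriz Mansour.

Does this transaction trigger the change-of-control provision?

Yes

The purchase adds only to Priya's holdings (Beatriz's stake shrinks), so Priya is the only person who could newly come to control Talus.
Priya holds 91% of Vantage, so Priya controls Vantage.
Priya holds 85% of Oakfield, so Priya controls Oakfield.
Oakfield and Vantage together hold 93% + 7% = 100% of Crestway, so Priya controls Crestway.
Neither Priya nor any entity Priya controls holds any voting interest in Talus.
So before the transaction, Priya does not control Talus.
After the purchase, Priya holds 88% of Talus directly, and Beatriz's stake falls to 12%.
Priya holds 88% of Talus, so Priya controls Talus.
Priya did not control Talus before and does after, so the clause is triggered.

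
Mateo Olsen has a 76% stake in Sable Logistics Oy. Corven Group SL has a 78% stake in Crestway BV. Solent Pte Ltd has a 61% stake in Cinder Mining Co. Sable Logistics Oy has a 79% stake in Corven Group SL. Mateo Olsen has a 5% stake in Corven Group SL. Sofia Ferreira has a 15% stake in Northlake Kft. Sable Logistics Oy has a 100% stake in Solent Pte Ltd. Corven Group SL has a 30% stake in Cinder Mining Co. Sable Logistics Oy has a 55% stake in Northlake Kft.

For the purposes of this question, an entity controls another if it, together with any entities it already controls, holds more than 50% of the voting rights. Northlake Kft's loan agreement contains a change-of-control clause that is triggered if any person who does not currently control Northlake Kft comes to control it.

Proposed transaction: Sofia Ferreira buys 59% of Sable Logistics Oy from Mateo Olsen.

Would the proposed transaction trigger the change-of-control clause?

The purchase adds only to Sofia's holdings (Mateo's stake shrinks), so Sofia is the only person who could newly come to control Northlake.
Sofia's largest direct stake is 15% in Northlake, which does not meet the threshold, so Sofia controls no company.
In Northlake, Sofia's side holds only 15%, not > 50%.
So before the transaction, Sofia does not control Northlake.
After the purchase, Sofia holds 59% of Sable directly, and Mateo's stake falls to 17%.
Sofia holds 59% of Sable, so Sofia controls Sable.
Sable and Sofia together hold 55% + 15% = 70% of Northlake, so Sofia controls Northlake.
Sofia did not control Northlake before and does after, so the clause is triggered.

Yes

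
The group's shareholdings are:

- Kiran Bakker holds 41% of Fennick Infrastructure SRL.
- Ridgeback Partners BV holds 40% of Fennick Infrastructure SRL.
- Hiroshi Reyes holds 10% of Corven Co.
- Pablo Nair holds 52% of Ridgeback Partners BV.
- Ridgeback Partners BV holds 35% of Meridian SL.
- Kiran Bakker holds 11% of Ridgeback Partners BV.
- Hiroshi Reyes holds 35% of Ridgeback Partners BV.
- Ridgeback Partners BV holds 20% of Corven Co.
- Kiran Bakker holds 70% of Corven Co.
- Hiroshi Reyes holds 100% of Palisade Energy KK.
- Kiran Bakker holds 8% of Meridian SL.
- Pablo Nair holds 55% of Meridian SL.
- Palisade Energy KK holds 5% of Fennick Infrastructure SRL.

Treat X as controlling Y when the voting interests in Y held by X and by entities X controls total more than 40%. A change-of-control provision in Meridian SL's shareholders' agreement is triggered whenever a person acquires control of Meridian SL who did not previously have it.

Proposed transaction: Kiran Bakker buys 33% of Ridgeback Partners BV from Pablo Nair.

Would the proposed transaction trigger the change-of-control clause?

Yes

The purchase adds only to Kiran's holdings (Pablo's stake shrinks), so Kiran is the only person who could newly come to control Meridian.
Kiran holds 70% of Corven, so Kiran controls Corven.
Kiran holds 41% of Fennick, so Kiran controls Fennick.
In Meridian, Kiran's side holds only 8%, not > 40%.
So before the transaction, Kiran does not control Meridian.
After the purchase, Kiran's direct stake in Ridgeback rises to 11% + 33% = 44%, and Pablo's stake falls to 19%.
Kiran holds 44% of Ridgeback, so Kiran controls Ridgeback.
Ridgeback and Kiran together hold 35% + 8% = 43% of Meridian, so Kiran controls Meridian.
Kiran did not control Meridian before and does after, so the clause is triggered.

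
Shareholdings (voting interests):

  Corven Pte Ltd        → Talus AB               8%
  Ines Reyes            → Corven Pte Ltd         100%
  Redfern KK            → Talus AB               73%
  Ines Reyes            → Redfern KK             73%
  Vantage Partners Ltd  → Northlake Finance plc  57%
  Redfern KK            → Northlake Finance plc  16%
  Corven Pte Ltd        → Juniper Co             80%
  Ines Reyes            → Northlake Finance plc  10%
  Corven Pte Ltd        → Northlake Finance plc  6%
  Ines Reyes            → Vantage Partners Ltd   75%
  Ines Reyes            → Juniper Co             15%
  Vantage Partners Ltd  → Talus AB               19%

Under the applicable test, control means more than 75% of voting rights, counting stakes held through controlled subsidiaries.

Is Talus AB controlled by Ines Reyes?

No

Ines holds 100% of Corven, so Ines controls Corven.
Ines and Corven together hold 15% + 80% = 95% of Juniper, so Ines controls Juniper.
In Talus, Ines's side holds only 8%, not > 75%.
So Ines does not control Talus.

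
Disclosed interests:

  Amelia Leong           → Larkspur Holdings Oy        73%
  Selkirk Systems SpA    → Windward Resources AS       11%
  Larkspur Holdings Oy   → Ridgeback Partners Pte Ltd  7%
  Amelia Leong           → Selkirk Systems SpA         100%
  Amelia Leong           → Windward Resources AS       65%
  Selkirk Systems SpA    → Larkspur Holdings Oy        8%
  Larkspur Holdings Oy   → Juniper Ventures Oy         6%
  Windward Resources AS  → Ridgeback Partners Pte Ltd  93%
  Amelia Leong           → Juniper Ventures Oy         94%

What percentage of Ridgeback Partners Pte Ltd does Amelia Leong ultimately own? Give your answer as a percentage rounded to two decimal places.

76.35%

Amelia reaches Ridgeback along 4 paths.
Via Windward: 65% × 93% = 60.45%.
Via Selkirk → Windward: 100% × 11% × 93% = 10.23%.
Via Larkspur: 73% × 7% = 5.11%.
Via Selkirk → Larkspur: 100% × 8% × 7% = 0.56%.
Total: 60.45% + 10.23% + 5.11% + 0.56% = 76.35%.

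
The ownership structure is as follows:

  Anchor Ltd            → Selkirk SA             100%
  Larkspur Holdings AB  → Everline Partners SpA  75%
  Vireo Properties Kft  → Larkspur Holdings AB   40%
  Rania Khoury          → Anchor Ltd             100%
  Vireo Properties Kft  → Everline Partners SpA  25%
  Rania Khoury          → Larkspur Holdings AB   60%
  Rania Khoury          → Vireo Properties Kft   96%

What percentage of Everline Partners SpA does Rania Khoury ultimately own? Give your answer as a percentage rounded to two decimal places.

Rania reaches Everline along 3 paths.
Via Larkspur: 60% × 75% = 45%.
Via Vireo → Larkspur: 96% × 40% × 75% = 28.8%.
Via Vireo: 96% × 25% = 24%.
Total: 45% + 28.8% + 24% = 97.8%.
Rounded: 97.80%.

97.80%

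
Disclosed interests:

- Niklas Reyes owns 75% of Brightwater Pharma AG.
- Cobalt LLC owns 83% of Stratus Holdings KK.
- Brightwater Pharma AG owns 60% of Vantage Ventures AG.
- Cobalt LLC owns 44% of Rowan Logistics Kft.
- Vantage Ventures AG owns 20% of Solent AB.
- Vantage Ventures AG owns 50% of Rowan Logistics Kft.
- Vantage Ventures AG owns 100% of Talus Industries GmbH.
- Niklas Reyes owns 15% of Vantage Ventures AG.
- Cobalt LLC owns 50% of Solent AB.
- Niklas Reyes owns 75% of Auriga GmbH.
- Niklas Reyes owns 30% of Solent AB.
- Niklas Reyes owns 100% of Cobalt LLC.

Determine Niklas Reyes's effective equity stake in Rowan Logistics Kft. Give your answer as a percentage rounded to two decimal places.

Niklas reaches Rowan along 3 paths.
Via Brightwater → Vantage: 75% × 60% × 50% = 22.5%.
Via Vantage: 15% × 50% = 7.5%.
Via Cobalt: 100% × 44% = 44%.
Total: 22.5% + 7.5% + 44% = 74%.
Rounded: 74.00%.

74.00%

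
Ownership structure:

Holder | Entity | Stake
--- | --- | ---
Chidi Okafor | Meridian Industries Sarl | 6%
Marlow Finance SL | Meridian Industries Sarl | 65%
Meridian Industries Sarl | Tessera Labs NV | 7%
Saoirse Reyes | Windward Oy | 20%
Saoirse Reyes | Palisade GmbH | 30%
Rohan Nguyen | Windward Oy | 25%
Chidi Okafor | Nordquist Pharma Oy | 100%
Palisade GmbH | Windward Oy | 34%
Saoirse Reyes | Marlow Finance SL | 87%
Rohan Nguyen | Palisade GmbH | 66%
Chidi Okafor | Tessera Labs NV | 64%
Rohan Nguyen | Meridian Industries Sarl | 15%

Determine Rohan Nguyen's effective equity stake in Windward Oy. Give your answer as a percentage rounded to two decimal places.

47.44%

Rohan reaches Windward along 2 paths.
Via Palisade: 66% × 34% = 22.44%.
Direct stake: 25% = 25%.
Total: 22.44% + 25% = 47.44%.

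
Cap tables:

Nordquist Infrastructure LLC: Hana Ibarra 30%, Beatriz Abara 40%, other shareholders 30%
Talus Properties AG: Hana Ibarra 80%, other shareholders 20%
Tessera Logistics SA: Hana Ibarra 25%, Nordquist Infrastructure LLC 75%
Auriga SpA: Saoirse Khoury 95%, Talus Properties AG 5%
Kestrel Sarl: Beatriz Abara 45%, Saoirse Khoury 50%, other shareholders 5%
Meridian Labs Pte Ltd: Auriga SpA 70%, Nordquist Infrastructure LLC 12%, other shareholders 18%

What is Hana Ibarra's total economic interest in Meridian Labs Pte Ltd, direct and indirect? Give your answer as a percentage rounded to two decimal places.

Hana reaches Meridian along 2 paths.
Via Talus → Auriga: 80% × 5% × 70% = 2.8%.
Via Nordquist: 30% × 12% = 3.6%.
Total: 2.8% + 3.6% = 6.4%.
Rounded: 6.40%.

6.40%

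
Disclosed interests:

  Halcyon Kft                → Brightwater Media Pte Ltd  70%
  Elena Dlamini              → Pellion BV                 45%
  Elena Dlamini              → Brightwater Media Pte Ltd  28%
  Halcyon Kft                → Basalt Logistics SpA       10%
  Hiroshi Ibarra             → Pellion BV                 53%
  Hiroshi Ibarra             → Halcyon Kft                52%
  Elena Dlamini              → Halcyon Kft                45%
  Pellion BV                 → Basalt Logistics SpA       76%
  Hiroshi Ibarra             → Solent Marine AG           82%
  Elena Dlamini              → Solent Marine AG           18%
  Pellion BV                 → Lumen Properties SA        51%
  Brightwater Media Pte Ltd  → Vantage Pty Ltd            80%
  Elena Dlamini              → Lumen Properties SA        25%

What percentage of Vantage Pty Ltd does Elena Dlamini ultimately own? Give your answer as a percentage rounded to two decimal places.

Elena reaches Vantage along 2 paths.
Via Halcyon → Brightwater: 45% × 70% × 80% = 25.2%.
Via Brightwater: 28% × 80% = 22.4%.
Total: 25.2% + 22.4% = 47.6%.
Rounded: 47.60%.

47.60%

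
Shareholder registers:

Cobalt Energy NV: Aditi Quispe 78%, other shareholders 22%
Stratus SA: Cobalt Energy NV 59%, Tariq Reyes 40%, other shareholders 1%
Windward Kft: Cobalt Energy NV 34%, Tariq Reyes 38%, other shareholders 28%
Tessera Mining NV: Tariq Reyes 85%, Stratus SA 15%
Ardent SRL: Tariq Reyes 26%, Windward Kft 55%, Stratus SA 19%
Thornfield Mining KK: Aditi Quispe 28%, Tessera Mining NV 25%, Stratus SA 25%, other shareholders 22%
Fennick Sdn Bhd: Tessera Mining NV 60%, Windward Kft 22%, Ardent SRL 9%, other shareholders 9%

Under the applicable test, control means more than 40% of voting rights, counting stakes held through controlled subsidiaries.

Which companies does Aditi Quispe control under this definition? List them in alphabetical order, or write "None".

Cobalt Energy NV, Stratus SA, Thornfield Mining KK

Aditi holds 78% of Cobalt, so Aditi controls Cobalt.
Cobalt holds 59% of Stratus, so Aditi controls Stratus.
Aditi and Stratus together hold 28% + 25% = 53% of Thornfield, so Aditi controls Thornfield.
No other company's threshold is met.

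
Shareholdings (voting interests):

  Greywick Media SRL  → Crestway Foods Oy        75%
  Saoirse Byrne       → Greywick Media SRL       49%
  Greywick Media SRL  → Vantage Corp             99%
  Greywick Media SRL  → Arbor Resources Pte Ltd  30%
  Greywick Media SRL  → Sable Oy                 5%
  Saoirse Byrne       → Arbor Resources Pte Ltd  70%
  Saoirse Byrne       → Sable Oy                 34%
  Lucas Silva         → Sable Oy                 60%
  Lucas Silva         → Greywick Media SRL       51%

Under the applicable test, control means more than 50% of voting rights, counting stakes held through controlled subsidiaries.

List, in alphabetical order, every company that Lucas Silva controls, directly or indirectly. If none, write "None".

Lucas holds 51% of Greywick, so Lucas controls Greywick.
Greywick holds 75% of Crestway, so Lucas controls Crestway.
Lucas and Greywick together hold 60% + 5% = 65% of Sable, so Lucas controls Sable.
Greywick holds 99% of Vantage, so Lucas controls Vantage.
No other company's threshold is met.

Crestway Foods Oy, Greywick Media SRL, Sable Oy, Vantage Corp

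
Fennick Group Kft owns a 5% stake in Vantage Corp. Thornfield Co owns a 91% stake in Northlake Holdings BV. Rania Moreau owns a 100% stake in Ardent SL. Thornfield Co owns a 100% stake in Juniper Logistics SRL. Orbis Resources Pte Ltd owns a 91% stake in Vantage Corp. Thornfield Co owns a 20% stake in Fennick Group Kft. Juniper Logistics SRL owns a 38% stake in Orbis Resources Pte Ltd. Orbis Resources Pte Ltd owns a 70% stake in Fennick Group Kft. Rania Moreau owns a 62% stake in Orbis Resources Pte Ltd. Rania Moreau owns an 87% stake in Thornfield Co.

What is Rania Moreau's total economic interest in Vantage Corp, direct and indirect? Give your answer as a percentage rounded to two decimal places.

Rania reaches Vantage along 5 paths.
Via Orbis → Fennick: 62% × 70% × 5% = 2.17%.
Via Thornfield → Juniper → Orbis → Fennick: 87% × 100% × 38% × 70% × 5% = 1.1571%.
Via Thornfield → Fennick: 87% × 20% × 5% = 0.87%.
Via Orbis: 62% × 91% = 56.42%.
Via Thornfield → Juniper → Orbis: 87% × 100% × 38% × 91% = 30.0846%.
Total: 2.17% + 1.1571% + 0.87% + 56.42% + 30.0846% = 90.7017%.
Rounded: 90.70%.

90.70%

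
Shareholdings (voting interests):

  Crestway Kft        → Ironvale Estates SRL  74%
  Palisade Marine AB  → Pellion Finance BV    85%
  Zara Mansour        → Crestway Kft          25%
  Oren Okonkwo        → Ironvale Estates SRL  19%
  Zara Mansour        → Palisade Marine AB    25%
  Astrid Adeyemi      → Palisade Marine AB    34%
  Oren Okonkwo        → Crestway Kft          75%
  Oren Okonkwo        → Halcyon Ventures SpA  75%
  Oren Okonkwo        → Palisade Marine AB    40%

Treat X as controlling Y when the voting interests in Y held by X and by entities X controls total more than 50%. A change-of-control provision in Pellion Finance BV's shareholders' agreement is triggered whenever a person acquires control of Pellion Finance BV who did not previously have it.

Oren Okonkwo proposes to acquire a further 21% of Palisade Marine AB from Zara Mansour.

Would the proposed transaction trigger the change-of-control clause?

Yes

The purchase adds only to Oren's holdings (Zara's stake shrinks), so Oren is the only person who could newly come to control Pellion.
Oren holds 75% of Halcyon, so Oren controls Halcyon.
Oren holds 75% of Crestway, so Oren controls Crestway.
Crestway and Oren together hold 74% + 19% = 93% of Ironvale, so Oren controls Ironvale.
Neither Oren nor any entity Oren controls holds any voting interest in Pellion.
So before the transaction, Oren does not control Pellion.
After the purchase, Oren's direct stake in Palisade rises to 40% + 21% = 61%, and Zara's stake falls to 4%.
Oren holds 61% of Palisade, so Oren controls Palisade.
Palisade holds 85% of Pellion, so Oren controls Pellion.
Oren did not control Pellion before and does after, so the clause is triggered.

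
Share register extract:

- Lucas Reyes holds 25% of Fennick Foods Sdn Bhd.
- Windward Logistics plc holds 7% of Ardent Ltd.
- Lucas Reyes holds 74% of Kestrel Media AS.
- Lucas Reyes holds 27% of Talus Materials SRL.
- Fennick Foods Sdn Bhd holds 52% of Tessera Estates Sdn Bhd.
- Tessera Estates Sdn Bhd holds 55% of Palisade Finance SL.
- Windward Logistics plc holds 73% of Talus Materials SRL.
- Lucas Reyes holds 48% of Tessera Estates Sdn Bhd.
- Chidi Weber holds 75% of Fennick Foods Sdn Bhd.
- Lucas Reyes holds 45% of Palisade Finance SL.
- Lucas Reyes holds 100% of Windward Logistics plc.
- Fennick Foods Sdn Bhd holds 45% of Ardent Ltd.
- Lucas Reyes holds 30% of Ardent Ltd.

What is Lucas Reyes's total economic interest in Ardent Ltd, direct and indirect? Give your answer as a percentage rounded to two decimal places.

Lucas reaches Ardent along 3 paths.
Via Windward: 100% × 7% = 7%.
Direct stake: 30% = 30%.
Via Fennick: 25% × 45% = 11.25%.
Total: 7% + 30% + 11.25% = 48.25%.

48.25%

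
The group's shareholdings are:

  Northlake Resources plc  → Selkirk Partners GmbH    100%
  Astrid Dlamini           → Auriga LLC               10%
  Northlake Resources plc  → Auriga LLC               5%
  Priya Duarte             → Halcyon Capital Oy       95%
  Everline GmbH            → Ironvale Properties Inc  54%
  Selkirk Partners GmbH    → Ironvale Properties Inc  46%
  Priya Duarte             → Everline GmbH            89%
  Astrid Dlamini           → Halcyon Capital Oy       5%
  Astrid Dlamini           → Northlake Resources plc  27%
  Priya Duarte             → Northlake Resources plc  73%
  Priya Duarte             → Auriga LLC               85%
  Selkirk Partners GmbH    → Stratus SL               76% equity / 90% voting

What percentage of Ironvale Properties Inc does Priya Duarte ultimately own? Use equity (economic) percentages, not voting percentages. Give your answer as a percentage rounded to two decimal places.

Priya reaches Ironvale along 2 paths.
Via Everline: 89% × 54% = 48.06%.
Via Northlake → Selkirk: 73% × 100% × 46% = 33.58%.
Total: 48.06% + 33.58% = 81.64%.

81.64%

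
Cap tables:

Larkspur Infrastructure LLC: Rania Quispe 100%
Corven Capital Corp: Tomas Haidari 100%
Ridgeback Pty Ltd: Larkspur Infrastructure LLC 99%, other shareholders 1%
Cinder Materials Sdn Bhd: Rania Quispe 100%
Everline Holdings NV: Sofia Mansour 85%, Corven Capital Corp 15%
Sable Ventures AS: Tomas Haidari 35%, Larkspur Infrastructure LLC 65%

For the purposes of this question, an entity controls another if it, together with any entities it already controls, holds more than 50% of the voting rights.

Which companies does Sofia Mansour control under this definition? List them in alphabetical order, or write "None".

Everline Holdings NV

Sofia holds 85% of Everline, so Sofia controls Everline.
No other company's threshold is met.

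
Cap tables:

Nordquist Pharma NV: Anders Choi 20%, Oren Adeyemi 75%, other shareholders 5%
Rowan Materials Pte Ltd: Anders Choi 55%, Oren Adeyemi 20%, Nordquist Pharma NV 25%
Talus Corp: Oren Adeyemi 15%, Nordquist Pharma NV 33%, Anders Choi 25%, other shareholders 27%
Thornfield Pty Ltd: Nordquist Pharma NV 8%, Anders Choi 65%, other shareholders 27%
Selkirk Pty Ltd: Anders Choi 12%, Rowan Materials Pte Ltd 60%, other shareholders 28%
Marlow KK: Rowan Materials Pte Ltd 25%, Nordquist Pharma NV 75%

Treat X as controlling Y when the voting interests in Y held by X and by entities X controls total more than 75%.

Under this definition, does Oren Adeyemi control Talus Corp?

Oren's largest direct stake is 75% in Nordquist, which does not meet the threshold, so Oren controls no company.
In Talus, Oren's side holds only 15%, not > 75%.
So Oren does not control Talus.

No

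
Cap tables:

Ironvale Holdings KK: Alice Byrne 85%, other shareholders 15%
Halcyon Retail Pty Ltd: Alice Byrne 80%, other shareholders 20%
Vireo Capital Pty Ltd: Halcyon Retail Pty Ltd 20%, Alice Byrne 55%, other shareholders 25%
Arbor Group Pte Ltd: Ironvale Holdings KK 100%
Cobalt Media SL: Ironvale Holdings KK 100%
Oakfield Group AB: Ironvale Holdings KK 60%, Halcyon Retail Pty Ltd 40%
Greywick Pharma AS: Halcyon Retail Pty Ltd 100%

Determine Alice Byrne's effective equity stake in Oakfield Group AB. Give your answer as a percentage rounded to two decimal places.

Alice reaches Oakfield along 2 paths.
Via Ironvale: 85% × 60% = 51%.
Via Halcyon: 80% × 40% = 32%.
Total: 51% + 32% = 83%.
Rounded: 83.00%.

83.00%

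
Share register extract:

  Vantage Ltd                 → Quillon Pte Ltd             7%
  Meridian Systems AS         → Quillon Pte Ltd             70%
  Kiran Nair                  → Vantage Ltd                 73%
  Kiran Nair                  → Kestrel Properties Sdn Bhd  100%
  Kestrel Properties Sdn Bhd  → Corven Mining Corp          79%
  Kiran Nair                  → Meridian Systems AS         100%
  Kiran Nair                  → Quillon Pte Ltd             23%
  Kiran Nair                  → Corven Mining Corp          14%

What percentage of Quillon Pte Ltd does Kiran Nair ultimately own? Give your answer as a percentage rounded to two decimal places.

Kiran reaches Quillon along 3 paths.
Via Meridian: 100% × 70% = 70%.
Via Vantage: 73% × 7% = 5.11%.
Direct stake: 23% = 23%.
Total: 70% + 5.11% + 23% = 98.11%.

98.11%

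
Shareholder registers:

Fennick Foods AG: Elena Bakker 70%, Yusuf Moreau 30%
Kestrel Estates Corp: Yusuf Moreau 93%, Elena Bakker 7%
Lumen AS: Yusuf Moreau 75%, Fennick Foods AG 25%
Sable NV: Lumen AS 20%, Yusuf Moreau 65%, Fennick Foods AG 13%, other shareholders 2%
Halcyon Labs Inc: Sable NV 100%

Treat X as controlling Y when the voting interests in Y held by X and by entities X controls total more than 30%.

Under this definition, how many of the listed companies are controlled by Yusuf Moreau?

4

Yusuf holds 93% of Kestrel, so Yusuf controls Kestrel.
Yusuf holds 75% of Lumen, so Yusuf controls Lumen.
Lumen and Yusuf together hold 20% + 65% = 85% of Sable, so Yusuf controls Sable.
Sable holds 100% of Halcyon, so Yusuf controls Halcyon.
No other company's threshold is met.
Yusuf controls 4 companies.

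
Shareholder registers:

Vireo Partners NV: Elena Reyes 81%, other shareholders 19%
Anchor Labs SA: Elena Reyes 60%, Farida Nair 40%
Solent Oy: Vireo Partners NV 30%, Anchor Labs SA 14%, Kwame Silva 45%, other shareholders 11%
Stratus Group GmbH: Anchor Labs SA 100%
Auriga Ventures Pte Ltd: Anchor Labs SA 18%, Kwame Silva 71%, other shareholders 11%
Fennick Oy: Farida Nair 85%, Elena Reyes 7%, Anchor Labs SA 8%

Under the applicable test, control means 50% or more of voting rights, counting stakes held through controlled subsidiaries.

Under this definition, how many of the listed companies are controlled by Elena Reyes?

Elena holds 81% of Vireo, so Elena controls Vireo.
Elena holds 60% of Anchor, so Elena controls Anchor.
Anchor holds 100% of Stratus, so Elena controls Stratus.
No other company's threshold is met.
Elena controls 3 companies.

3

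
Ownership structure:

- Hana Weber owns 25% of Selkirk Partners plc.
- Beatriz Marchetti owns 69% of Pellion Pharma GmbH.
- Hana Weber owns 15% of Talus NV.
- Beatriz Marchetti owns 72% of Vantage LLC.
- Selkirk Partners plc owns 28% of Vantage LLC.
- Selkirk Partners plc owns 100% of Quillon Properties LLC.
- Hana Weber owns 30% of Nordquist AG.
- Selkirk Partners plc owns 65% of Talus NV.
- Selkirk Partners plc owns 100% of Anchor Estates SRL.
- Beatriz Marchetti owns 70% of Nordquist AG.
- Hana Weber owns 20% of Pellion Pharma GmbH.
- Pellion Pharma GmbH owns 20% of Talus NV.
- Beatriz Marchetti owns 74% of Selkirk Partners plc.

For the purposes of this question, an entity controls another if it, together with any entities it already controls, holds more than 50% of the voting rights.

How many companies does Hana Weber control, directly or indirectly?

0

Hana's largest direct stake is 30% in Nordquist, which does not meet the threshold.
Hana controls 0 companies.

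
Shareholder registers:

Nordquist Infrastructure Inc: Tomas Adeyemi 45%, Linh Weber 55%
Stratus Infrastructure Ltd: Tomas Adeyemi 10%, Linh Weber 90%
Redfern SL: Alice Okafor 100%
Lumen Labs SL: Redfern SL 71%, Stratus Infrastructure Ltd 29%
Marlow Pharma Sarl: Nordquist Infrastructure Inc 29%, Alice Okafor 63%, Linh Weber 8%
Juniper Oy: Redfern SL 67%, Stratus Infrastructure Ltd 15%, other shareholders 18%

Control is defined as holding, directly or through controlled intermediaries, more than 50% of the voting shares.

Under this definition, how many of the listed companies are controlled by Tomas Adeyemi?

Tomas's largest direct stake is 45% in Nordquist, which does not meet the threshold.
Tomas controls 0 companies.

0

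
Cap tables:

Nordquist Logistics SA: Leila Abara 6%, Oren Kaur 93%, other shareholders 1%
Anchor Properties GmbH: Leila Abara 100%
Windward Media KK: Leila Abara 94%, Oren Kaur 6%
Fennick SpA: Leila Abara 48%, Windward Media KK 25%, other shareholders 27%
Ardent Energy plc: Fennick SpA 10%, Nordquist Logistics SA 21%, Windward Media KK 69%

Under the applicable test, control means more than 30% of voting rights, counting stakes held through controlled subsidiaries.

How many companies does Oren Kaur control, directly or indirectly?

1

Oren holds 93% of Nordquist, so Oren controls Nordquist.
No other company's threshold is met.
Oren controls 1 company.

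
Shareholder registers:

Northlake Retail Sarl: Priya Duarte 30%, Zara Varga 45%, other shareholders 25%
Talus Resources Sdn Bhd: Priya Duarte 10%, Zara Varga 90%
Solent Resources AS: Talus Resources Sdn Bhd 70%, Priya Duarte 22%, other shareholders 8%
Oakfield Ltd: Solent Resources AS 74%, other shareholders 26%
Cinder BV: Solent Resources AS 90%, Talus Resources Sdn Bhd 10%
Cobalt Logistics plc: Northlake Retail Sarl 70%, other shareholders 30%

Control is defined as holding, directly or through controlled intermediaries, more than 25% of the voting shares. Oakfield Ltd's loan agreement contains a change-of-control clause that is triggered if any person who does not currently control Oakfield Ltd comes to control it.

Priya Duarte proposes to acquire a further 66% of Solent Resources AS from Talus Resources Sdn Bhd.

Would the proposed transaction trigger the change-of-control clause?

The purchase adds only to Priya's holdings (Talus's stake shrinks), so Priya is the only person who could newly come to control Oakfield.
Priya holds 30% of Northlake, so Priya controls Northlake.
Northlake holds 70% of Cobalt, so Priya controls Cobalt.
Neither Priya nor any entity Priya controls holds any voting interest in Oakfield.
So before the transaction, Priya does not control Oakfield.
After the purchase, Priya's direct stake in Solent rises to 22% + 66% = 88%, and Talus's stake falls to 4%.
Priya holds 88% of Solent, so Priya controls Solent.
Solent holds 74% of Oakfield, so Priya controls Oakfield.
Priya did not control Oakfield before and does after, so the clause is triggered.

Yes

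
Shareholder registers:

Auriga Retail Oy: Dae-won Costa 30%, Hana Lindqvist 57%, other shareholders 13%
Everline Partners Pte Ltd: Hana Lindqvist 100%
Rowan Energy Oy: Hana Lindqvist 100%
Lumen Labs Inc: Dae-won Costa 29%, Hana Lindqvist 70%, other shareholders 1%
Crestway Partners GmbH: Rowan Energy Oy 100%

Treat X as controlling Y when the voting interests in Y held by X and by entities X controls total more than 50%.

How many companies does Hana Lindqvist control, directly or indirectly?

5

Hana holds 57% of Auriga, so Hana controls Auriga.
Hana holds 100% of Everline, so Hana controls Everline.
Hana holds 100% of Rowan, so Hana controls Rowan.
Hana holds 70% of Lumen, so Hana controls Lumen.
Rowan holds 100% of Crestway, so Hana controls Crestway.
Hana controls 5 companies.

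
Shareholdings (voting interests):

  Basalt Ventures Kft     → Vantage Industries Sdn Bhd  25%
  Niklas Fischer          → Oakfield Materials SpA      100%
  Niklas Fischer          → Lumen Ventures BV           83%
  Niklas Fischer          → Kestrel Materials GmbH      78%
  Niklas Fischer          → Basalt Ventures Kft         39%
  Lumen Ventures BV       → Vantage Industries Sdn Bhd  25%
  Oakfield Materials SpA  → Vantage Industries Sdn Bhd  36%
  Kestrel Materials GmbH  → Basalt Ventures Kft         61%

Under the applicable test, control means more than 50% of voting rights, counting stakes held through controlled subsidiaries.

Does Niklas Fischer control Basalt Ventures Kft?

Yes

Niklas holds 78% of Kestrel, so Niklas controls Kestrel.
Niklas and Kestrel together hold 39% + 61% = 100% of Basalt, so Niklas controls Basalt.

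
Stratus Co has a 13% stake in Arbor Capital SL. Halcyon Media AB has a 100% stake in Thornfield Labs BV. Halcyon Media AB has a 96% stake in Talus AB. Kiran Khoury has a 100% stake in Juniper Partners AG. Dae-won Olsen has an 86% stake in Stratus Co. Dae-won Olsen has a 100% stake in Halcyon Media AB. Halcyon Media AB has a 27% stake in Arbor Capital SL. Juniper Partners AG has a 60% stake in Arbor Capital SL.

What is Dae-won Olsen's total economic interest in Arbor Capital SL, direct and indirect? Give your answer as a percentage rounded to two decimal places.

Dae-won reaches Arbor along 2 paths.
Via Stratus: 86% × 13% = 11.18%.
Via Halcyon: 100% × 27% = 27%.
Total: 11.18% + 27% = 38.18%.

38.18%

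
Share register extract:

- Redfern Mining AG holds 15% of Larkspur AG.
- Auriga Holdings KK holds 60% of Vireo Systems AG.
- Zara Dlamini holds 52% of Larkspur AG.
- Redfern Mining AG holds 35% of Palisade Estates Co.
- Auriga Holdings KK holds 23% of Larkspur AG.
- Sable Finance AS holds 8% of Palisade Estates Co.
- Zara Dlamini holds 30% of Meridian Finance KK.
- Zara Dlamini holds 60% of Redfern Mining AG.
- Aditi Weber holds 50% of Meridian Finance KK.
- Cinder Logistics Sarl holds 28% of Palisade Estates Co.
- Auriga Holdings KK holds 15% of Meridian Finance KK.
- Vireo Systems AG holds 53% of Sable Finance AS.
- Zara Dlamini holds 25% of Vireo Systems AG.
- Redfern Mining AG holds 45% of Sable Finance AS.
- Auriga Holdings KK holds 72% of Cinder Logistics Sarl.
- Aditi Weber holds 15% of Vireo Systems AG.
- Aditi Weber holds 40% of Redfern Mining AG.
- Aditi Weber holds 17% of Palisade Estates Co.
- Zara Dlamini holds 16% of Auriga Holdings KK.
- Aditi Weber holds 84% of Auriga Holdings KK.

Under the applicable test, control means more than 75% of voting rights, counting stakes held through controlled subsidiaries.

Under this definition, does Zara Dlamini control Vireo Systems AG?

Zara's largest direct stake is 60% in Redfern, which does not meet the threshold, so Zara controls no company.
In Vireo, Zara's side holds only 25%, not > 75%.
So Zara does not control Vireo.

No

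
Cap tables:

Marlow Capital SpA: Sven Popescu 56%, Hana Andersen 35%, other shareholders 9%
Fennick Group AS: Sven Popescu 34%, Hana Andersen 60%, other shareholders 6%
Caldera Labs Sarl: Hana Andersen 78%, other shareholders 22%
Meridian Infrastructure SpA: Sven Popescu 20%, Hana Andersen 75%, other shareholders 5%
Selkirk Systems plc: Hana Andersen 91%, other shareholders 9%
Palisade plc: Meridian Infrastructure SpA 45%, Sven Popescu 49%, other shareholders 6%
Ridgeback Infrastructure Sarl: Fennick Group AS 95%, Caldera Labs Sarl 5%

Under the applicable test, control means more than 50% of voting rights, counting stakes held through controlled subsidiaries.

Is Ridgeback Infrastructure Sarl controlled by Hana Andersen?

Hana holds 60% of Fennick, so Hana controls Fennick.
Hana holds 78% of Caldera, so Hana controls Caldera.
Fennick and Caldera together hold 95% + 5% = 100% of Ridgeback, so Hana controls Ridgeback.

Yes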